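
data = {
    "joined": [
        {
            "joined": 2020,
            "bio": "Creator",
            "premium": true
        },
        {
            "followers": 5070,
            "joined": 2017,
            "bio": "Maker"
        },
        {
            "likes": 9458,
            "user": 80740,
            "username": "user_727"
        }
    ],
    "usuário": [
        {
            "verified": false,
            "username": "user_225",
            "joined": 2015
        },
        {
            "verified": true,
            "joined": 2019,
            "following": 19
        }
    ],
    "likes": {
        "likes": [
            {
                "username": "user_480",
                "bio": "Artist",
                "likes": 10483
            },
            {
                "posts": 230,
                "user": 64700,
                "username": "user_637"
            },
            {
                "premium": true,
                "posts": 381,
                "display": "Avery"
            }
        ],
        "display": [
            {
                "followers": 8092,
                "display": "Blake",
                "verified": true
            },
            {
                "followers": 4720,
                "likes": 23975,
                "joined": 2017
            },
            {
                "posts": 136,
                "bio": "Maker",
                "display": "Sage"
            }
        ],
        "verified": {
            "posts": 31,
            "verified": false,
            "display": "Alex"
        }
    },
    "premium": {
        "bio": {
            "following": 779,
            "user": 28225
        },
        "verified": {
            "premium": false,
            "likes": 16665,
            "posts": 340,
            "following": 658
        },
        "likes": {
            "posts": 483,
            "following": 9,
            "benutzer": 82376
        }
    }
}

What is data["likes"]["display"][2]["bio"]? "Maker"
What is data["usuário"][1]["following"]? 19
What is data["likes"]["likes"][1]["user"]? 64700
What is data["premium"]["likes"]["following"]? 9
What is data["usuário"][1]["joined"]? 2019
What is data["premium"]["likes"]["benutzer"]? 82376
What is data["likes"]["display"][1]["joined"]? 2017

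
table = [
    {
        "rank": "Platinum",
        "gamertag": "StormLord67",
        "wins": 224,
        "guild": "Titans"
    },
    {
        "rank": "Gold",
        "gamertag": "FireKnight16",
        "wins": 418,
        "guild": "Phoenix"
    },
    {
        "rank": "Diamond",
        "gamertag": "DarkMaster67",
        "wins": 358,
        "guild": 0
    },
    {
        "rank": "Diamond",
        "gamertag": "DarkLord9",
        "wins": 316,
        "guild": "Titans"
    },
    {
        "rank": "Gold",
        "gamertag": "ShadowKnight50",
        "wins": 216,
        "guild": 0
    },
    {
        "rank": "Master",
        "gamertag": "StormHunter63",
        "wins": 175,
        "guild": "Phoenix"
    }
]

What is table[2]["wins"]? 358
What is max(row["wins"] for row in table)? 418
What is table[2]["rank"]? "Diamond"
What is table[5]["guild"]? "Phoenix"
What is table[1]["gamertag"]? "FireKnight16"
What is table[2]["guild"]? 0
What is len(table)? 6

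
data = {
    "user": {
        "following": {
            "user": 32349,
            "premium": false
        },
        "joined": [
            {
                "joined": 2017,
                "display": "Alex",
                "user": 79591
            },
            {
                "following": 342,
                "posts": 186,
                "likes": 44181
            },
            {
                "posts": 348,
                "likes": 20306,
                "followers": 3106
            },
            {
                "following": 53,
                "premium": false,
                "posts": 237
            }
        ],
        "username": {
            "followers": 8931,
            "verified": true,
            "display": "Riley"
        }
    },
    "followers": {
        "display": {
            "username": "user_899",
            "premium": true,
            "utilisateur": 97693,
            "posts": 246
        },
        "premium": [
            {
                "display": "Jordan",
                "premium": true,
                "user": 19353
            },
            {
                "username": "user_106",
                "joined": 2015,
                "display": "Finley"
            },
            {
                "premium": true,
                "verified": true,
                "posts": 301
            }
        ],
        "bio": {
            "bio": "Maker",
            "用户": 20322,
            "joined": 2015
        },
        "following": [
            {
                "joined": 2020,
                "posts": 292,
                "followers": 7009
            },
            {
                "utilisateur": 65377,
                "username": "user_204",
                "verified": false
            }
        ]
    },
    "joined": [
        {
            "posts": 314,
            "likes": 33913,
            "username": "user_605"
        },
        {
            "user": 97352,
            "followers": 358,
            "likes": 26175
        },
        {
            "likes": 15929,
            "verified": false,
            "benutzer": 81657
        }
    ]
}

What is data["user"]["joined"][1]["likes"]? 44181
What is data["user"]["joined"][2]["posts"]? 348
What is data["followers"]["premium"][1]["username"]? "user_106"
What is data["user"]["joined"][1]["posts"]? 186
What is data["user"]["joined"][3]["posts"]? 237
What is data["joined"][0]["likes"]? 33913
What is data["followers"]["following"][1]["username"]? "user_204"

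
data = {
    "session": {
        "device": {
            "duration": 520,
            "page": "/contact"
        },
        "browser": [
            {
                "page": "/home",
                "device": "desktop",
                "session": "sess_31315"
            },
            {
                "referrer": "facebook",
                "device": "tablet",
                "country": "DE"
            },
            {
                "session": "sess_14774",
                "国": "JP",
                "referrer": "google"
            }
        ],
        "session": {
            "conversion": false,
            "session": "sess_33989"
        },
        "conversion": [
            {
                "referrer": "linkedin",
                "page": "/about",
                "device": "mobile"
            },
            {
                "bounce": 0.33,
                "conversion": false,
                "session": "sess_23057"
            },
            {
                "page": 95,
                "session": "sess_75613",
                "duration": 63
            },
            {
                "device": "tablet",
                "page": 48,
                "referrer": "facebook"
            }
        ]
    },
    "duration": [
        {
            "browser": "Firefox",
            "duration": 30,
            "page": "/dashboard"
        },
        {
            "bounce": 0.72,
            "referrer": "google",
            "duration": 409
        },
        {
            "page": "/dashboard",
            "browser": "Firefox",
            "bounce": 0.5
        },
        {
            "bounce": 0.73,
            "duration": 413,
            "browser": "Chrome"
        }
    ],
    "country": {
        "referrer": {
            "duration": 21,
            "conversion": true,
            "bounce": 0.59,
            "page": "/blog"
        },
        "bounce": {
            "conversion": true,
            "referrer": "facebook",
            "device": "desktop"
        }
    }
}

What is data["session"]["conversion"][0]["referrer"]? "linkedin"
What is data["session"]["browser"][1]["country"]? "DE"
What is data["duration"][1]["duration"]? 409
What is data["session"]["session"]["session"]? "sess_33989"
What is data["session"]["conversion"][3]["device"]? "tablet"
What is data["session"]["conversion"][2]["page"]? 95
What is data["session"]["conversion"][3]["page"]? 48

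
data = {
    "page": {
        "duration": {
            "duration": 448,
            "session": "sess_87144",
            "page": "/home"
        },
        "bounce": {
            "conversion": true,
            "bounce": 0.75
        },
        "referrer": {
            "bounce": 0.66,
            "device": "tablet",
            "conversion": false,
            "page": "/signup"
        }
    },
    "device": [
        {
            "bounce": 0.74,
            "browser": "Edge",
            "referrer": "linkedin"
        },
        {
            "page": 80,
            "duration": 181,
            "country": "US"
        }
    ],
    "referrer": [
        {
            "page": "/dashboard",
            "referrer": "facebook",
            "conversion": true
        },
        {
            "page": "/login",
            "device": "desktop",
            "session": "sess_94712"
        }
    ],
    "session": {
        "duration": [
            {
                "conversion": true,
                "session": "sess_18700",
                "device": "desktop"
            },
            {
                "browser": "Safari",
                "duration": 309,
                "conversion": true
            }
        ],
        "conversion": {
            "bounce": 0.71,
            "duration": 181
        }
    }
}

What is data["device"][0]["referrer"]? "linkedin"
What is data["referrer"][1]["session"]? "sess_94712"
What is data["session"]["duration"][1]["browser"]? "Safari"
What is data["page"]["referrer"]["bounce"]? 0.66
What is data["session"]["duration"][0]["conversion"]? True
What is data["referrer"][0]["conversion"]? True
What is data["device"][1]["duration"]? 181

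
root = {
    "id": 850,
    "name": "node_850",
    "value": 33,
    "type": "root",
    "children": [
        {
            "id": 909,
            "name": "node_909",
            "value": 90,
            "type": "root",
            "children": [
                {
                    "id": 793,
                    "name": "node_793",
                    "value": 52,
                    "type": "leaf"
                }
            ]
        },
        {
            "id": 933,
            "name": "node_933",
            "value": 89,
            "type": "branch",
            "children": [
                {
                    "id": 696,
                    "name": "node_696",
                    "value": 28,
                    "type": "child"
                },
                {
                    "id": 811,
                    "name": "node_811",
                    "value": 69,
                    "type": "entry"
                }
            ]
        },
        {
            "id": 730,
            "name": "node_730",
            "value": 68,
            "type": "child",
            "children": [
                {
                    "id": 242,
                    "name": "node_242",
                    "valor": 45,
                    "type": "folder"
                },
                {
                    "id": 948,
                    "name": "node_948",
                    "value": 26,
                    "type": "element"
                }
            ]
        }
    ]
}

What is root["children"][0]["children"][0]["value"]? 52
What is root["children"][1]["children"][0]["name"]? "node_696"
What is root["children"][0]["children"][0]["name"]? "node_793"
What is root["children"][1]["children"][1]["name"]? "node_811"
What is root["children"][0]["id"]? 909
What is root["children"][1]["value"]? 89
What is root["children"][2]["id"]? 730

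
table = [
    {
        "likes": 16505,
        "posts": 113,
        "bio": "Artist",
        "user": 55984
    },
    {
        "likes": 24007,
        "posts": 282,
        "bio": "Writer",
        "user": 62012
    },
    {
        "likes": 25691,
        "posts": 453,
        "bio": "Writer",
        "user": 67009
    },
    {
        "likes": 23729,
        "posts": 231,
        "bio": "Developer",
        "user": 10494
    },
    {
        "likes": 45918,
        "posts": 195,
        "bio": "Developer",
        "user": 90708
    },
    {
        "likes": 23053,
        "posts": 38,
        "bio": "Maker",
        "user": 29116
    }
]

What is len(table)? 6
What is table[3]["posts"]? 231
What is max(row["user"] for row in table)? 90708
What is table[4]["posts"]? 195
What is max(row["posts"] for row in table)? 453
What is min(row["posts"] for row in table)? 38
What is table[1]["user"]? 62012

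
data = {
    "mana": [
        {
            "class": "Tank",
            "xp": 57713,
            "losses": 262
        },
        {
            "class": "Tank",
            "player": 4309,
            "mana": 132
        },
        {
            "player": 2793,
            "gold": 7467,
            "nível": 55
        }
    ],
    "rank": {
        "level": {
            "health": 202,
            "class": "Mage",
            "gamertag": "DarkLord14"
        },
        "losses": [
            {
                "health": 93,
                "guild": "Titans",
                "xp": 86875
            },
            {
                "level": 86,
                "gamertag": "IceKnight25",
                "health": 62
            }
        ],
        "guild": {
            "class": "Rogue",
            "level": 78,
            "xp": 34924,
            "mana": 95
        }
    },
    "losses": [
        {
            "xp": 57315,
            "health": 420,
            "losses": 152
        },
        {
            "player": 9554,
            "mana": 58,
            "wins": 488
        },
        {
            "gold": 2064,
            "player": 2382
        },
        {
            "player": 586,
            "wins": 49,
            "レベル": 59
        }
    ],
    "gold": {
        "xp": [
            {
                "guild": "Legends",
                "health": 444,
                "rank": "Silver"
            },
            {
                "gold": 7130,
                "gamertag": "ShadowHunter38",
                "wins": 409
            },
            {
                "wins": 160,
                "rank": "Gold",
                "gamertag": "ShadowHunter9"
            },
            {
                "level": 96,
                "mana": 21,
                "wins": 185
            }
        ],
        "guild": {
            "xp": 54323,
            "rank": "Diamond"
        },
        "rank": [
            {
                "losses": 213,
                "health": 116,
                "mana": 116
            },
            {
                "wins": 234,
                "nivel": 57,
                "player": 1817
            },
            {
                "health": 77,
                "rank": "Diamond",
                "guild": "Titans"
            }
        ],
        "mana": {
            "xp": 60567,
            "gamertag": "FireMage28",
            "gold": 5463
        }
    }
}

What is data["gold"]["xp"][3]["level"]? 96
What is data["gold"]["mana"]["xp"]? 60567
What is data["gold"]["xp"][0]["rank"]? "Silver"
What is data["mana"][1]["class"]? "Tank"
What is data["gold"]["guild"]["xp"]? 54323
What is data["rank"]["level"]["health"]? 202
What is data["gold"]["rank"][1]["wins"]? 234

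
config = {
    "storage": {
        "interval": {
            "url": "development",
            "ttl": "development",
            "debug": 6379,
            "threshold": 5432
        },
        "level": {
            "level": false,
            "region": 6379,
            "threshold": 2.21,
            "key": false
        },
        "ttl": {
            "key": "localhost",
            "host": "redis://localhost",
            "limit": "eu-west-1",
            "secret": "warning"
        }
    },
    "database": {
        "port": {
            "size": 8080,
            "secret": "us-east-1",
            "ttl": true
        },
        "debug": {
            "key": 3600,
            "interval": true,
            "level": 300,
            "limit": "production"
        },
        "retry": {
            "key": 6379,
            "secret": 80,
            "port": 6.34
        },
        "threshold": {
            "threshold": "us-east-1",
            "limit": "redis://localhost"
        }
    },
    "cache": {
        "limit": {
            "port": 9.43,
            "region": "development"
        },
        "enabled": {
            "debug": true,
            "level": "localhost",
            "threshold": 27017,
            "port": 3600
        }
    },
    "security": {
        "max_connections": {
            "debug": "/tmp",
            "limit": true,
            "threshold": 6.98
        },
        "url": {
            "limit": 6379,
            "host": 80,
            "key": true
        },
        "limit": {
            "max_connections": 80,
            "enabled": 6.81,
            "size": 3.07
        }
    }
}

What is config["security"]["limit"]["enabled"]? 6.81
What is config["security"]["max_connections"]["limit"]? True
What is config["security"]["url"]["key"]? True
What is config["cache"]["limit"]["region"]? "development"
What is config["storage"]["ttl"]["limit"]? "eu-west-1"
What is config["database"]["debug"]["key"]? 3600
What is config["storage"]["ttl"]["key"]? "localhost"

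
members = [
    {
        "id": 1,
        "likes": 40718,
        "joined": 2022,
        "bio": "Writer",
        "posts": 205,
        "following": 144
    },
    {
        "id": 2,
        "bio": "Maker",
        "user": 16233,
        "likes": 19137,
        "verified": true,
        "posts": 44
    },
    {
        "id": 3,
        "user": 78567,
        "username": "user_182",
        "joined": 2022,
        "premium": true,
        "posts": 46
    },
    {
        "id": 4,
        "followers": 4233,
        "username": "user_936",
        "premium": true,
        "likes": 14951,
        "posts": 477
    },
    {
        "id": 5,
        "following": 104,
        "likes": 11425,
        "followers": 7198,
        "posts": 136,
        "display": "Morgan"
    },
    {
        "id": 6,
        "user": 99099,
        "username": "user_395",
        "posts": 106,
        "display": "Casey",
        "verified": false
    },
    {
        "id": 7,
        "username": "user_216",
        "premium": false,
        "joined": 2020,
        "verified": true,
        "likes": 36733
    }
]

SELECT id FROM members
[1, 2, 3, 4, 5, 6, 7]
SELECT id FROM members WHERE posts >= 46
[1, 3, 4, 5, 6]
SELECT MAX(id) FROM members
7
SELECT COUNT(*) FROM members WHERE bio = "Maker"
1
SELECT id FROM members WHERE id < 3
[1, 2]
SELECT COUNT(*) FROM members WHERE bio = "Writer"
1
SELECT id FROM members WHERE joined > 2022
[]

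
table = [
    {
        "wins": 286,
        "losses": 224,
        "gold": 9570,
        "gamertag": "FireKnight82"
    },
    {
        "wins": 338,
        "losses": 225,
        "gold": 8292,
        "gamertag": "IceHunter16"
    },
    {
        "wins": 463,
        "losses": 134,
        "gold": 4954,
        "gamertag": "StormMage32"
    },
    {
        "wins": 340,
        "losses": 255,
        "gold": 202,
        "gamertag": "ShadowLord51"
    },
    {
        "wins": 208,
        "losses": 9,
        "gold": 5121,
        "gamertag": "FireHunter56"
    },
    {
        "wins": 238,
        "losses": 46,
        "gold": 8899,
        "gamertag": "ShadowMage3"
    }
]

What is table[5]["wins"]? 238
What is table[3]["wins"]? 340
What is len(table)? 6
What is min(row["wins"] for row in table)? 208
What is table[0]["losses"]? 224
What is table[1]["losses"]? 225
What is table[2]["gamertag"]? "StormMage32"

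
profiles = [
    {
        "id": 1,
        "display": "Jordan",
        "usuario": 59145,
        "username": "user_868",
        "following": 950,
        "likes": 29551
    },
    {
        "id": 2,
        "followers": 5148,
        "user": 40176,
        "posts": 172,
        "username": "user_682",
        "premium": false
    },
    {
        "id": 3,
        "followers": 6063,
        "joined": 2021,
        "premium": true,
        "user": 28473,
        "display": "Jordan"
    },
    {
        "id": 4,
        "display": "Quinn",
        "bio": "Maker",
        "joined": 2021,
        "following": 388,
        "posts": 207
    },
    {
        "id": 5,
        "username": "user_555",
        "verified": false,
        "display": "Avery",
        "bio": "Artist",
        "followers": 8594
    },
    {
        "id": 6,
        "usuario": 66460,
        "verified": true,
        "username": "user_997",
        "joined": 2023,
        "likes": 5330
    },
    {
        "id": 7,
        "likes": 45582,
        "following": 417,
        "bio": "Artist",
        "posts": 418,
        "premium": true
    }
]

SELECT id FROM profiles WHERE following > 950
[]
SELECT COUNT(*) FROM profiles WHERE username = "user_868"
1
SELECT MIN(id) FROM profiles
1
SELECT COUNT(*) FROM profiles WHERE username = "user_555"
1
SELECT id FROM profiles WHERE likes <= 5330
[6]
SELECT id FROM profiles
[1, 2, 3, 4, 5, 6, 7]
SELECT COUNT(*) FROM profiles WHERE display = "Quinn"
1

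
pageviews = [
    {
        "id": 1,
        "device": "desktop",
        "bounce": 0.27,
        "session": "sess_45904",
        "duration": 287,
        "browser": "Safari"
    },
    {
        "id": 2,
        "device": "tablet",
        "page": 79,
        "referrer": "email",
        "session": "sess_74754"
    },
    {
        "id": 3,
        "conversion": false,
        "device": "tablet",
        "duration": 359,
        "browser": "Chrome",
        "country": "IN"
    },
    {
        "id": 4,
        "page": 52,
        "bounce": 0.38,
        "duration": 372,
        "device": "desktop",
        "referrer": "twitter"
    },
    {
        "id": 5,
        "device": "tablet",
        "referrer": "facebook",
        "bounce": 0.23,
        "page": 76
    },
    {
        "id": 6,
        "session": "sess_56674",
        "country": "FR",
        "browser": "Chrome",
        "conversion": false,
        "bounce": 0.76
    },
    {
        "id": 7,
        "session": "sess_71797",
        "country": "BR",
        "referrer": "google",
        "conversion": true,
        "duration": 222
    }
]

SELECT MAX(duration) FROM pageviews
372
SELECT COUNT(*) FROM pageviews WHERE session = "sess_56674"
1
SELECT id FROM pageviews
[1, 2, 3, 4, 5, 6, 7]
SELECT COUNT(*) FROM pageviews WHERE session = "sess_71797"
1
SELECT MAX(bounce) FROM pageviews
0.76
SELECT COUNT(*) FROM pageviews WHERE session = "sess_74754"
1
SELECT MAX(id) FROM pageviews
7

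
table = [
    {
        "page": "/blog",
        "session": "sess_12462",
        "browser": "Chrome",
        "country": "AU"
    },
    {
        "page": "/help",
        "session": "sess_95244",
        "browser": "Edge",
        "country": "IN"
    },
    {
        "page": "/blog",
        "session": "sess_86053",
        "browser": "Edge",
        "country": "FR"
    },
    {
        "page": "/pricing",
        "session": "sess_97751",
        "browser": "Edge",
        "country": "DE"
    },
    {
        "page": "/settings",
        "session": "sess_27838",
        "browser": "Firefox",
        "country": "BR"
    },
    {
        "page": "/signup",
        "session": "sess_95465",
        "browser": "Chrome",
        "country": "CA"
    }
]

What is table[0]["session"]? "sess_12462"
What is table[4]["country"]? "BR"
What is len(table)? 6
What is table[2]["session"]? "sess_86053"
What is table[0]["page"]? "/blog"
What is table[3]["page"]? "/pricing"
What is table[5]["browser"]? "Chrome"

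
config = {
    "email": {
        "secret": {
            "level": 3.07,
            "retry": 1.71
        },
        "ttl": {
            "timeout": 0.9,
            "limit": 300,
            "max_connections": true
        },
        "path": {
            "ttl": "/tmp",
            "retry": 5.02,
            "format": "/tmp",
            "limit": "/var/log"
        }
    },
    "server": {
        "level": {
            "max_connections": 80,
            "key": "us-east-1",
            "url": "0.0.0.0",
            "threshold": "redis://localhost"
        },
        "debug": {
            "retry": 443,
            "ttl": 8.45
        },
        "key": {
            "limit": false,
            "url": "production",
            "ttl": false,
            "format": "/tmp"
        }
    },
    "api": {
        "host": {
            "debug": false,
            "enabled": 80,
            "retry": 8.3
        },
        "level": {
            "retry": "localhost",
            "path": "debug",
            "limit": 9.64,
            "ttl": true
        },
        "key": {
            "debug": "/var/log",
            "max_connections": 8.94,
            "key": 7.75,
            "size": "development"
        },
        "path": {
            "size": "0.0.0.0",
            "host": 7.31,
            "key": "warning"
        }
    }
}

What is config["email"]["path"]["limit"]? "/var/log"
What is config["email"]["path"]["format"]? "/tmp"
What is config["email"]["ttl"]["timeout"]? 0.9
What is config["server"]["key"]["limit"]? False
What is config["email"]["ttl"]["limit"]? 300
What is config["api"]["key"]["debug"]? "/var/log"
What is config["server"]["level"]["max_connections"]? 80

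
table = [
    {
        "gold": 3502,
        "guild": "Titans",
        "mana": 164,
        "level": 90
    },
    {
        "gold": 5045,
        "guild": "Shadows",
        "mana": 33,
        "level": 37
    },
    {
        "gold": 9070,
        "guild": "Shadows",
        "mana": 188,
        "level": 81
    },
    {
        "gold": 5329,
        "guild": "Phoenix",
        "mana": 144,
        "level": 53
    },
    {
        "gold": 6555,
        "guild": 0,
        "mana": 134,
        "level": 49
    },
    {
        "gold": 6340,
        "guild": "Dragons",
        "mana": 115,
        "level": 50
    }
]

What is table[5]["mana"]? 115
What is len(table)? 6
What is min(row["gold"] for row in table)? 3502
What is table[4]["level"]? 49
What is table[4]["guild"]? 0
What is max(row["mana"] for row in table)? 188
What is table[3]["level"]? 53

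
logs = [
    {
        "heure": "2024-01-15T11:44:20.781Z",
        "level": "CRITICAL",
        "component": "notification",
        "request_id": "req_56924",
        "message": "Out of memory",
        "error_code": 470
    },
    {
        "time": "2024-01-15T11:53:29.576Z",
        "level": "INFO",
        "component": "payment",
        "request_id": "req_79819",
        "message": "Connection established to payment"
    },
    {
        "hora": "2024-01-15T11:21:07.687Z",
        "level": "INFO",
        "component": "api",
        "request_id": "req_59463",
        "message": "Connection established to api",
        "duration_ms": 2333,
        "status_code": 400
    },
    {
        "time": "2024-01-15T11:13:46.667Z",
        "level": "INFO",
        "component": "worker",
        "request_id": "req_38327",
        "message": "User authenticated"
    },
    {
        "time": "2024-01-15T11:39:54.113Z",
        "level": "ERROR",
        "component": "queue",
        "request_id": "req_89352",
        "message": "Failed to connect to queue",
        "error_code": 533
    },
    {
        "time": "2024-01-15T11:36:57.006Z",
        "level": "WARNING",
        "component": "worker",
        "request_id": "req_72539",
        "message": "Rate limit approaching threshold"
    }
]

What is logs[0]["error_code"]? 470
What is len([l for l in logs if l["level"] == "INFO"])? 3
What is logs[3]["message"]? "User authenticated"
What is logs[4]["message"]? "Failed to connect to queue"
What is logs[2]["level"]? "INFO"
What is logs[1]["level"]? "INFO"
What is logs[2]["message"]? "Connection established to api"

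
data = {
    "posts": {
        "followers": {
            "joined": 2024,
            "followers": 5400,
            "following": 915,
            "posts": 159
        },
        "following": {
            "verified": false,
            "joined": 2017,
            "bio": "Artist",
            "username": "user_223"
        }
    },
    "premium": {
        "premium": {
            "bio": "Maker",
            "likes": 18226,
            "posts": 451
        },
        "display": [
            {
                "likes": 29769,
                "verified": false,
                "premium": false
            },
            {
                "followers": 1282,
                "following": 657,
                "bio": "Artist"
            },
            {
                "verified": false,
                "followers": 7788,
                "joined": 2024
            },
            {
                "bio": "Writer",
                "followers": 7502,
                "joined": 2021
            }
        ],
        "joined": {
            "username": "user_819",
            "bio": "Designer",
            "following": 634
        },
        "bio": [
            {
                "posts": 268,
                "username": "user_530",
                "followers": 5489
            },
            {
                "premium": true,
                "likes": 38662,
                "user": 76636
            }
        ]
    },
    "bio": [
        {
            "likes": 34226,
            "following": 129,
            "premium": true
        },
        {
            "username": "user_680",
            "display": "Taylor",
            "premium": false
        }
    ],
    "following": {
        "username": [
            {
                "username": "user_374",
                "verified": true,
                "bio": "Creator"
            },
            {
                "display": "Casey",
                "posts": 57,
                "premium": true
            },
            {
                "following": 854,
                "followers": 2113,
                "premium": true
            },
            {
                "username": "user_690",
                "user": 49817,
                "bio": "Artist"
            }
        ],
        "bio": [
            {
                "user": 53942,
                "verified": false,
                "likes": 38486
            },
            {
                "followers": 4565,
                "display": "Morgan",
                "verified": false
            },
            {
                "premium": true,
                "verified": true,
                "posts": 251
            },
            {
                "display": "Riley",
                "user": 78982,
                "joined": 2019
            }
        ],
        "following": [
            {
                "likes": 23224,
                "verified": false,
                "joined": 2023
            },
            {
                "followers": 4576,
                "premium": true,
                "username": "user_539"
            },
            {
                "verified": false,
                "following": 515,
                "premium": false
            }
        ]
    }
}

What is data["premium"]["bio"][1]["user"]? 76636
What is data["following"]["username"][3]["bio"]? "Artist"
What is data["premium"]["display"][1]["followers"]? 1282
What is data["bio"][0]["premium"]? True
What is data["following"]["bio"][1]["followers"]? 4565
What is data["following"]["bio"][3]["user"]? 78982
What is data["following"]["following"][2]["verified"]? False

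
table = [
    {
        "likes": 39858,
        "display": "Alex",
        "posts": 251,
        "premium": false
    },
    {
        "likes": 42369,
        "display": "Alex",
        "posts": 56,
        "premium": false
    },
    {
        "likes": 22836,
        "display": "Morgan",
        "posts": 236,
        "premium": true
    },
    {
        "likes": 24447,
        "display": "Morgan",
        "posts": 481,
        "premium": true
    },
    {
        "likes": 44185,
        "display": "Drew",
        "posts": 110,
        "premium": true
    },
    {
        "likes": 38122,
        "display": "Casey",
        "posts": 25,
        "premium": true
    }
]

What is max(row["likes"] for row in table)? 44185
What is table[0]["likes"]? 39858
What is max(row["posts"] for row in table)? 481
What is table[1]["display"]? "Alex"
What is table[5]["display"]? "Casey"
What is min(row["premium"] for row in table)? False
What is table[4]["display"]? "Drew"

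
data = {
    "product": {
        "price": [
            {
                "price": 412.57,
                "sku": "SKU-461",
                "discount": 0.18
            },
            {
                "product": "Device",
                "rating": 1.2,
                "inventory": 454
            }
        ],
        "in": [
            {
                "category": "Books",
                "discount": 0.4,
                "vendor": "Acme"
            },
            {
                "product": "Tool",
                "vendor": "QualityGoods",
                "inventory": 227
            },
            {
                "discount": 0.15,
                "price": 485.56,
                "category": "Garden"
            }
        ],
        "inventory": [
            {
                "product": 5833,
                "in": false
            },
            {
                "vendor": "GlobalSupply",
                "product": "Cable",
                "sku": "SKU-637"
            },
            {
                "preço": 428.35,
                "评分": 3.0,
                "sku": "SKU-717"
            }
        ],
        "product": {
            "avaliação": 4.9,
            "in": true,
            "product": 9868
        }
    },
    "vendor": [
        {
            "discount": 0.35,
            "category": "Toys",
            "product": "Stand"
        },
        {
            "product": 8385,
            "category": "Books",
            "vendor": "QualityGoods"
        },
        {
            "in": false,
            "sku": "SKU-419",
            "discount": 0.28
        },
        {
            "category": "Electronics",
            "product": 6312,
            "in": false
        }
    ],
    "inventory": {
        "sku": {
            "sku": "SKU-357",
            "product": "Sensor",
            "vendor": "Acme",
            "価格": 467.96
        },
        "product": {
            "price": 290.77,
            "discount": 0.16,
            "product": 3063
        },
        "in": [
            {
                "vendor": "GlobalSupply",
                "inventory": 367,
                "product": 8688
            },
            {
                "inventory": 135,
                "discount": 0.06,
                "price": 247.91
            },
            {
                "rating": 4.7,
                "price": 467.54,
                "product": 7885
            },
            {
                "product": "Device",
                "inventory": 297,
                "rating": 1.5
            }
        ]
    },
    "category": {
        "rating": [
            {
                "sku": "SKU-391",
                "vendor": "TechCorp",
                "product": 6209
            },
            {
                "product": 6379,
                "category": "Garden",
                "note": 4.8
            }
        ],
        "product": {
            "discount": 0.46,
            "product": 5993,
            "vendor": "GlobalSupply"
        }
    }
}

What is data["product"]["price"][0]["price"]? 412.57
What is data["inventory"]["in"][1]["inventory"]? 135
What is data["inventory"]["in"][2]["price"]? 467.54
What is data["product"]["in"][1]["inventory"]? 227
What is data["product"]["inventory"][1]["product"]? "Cable"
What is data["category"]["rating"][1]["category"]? "Garden"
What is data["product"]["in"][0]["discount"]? 0.4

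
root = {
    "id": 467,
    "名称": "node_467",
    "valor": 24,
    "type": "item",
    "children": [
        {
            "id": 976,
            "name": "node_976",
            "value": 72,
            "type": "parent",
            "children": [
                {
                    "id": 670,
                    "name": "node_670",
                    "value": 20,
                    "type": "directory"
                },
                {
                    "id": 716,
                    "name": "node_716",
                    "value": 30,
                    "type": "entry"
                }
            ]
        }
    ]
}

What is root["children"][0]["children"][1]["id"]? 716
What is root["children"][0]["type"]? "parent"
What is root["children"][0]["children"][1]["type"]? "entry"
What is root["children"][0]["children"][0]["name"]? "node_670"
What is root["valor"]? 24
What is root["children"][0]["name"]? "node_976"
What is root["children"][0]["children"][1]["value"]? 30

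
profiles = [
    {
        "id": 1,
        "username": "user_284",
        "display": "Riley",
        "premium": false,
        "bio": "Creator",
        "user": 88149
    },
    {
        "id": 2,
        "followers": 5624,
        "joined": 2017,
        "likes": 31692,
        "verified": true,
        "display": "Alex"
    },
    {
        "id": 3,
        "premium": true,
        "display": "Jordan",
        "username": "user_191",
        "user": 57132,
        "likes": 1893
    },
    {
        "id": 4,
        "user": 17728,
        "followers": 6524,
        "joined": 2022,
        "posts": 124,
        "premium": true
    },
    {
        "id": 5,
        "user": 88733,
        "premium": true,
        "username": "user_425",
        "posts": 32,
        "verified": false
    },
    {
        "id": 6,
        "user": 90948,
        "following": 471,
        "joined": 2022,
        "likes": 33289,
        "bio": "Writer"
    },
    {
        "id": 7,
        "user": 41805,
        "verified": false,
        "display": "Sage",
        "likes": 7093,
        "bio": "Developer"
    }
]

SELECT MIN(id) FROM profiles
1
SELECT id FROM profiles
[1, 2, 3, 4, 5, 6, 7]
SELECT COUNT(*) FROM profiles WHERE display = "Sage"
1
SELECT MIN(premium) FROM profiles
False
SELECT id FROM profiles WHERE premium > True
[]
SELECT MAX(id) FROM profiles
7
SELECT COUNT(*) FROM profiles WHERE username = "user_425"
1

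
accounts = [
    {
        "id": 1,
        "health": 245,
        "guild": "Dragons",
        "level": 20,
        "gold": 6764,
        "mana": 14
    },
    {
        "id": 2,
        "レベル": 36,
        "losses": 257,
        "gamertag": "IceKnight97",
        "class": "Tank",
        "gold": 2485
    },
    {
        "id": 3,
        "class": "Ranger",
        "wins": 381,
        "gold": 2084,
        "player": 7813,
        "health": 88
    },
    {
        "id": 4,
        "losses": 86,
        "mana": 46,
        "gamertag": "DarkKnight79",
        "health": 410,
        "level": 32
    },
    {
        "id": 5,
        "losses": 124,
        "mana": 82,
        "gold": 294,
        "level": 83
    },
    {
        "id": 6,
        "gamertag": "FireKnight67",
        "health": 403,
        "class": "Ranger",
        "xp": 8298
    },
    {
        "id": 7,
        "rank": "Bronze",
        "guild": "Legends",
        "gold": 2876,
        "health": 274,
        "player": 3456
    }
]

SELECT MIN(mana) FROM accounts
14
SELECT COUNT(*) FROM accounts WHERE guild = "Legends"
1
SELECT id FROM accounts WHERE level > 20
[4, 5]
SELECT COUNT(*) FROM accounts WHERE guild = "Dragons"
1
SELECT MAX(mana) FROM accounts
82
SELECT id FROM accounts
[1, 2, 3, 4, 5, 6, 7]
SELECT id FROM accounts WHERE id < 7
[1, 2, 3, 4, 5, 6]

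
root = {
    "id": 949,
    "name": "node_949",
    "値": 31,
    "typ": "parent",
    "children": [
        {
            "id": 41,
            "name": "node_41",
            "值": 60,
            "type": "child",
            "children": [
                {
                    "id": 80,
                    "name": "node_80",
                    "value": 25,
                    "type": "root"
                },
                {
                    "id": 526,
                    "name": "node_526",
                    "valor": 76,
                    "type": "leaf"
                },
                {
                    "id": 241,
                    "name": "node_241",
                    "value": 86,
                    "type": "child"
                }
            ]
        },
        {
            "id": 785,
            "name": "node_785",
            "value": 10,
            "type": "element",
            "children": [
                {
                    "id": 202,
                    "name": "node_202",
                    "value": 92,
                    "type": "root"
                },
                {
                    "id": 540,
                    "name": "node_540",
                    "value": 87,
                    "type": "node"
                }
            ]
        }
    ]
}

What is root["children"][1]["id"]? 785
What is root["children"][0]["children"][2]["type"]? "child"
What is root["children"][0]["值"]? 60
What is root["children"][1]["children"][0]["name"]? "node_202"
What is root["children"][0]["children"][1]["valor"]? 76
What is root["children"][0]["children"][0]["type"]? "root"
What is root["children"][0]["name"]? "node_41"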